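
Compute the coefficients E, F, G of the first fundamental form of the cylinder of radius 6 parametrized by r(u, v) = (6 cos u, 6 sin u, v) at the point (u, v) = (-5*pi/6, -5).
E = 36;  F = 0;  G = 1

Partials: r_u = (-6*sin(u), 6*cos(u), 0), r_v = (0, 0, 1). As functions of (u, v):
  E = r_u · r_u = 36,
  F = r_u · r_v = 0,
  G = r_v · r_v = 1.
Evaluating at (u, v) = (-5*pi/6, -5): E = 36, F = 0, G = 1.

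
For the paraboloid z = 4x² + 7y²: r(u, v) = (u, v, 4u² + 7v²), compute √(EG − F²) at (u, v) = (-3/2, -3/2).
√(EG − F²)|_{(-3/2, -3/2)} = sqrt(586)

E = 64*u^2 + 1, F = 112*u*v, G = 196*v^2 + 1; EG − F² = 64*u^2 + 196*v^2 + 1; √(EG − F²) = sqrt(64*u^2 + 196*v^2 + 1). At the given point: sqrt(586).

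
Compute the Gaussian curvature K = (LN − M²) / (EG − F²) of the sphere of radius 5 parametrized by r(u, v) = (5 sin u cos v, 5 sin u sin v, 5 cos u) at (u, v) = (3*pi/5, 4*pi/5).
K = 1/25

Coefficients of the first fundamental form: E = 25, F = 0, G = 25*sin(u)^2.
Coefficients of the second fundamental form: L = -5*sin(u)/Abs(sin(u)), M = 0, N = -5*sin(u)^3/Abs(sin(u)).
Assemble K = (LN − M²)/(EG − F²) = 1/25. At (u, v) = (3*pi/5, 4*pi/5): K = 1/25.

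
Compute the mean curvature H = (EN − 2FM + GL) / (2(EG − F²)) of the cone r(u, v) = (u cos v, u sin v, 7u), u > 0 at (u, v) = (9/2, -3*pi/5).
H = 7*sqrt(2)/90

With E = 50, F = 0, G = u^2, L = 0, M = 0, N = 7*sqrt(2)*u^2/(10*Abs(u)), assemble
  H = (EN − 2FM + GL) / (2(EG − F²)) = 7*sqrt(2)/(20*Abs(u)).
At (u, v) = (9/2, -3*pi/5): H = 7*sqrt(2)/90.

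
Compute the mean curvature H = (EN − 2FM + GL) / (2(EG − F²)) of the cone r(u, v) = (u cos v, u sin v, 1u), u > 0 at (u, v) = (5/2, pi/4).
H = sqrt(2)/10

With E = 2, F = 0, G = u^2, L = 0, M = 0, N = sqrt(2)*u^2/(2*Abs(u)), assemble
  H = (EN − 2FM + GL) / (2(EG − F²)) = sqrt(2)/(4*Abs(u)).
At (u, v) = (5/2, pi/4): H = sqrt(2)/10.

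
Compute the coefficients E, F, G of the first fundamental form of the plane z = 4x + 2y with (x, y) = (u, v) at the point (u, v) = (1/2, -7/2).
E = 17;  F = 8;  G = 5

Partials: r_u = (1, 0, 4), r_v = (0, 1, 2). As functions of (u, v):
  E = r_u · r_u = 17,
  F = r_u · r_v = 8,
  G = r_v · r_v = 5.
Evaluating at (u, v) = (1/2, -7/2): E = 17, F = 8, G = 5.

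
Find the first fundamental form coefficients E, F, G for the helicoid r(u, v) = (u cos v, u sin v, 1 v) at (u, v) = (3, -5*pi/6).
E = 1;  F = 0;  G = 10

Partials: r_u = (cos(v), sin(v), 0), r_v = (-u*sin(v), u*cos(v), 1). As functions of (u, v):
  E = r_u · r_u = 1,
  F = r_u · r_v = 0,
  G = r_v · r_v = u^2 + 1.
Evaluating at (u, v) = (3, -5*pi/6): E = 1, F = 0, G = 10.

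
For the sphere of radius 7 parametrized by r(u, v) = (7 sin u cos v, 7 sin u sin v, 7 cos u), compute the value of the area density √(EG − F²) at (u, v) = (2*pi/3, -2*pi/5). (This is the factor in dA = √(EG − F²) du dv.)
√(EG − F²)|_{(2*pi/3, -2*pi/5)} = 49*sqrt(3)/2

E = 49, F = 0, G = 49*sin(u)^2, so EG − F² = 2401*sin(u)^2. Taking the positive square root: √(EG − F²) = 49*Abs(sin(u)). At (u, v) = (2*pi/3, -2*pi/5): 49*sqrt(3)/2.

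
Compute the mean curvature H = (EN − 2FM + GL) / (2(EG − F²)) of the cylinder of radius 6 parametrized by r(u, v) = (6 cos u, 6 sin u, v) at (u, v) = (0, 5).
H = -1/12

With E = 36, F = 0, G = 1, L = -6, M = 0, N = 0, assemble
  H = (EN − 2FM + GL) / (2(EG − F²)) = -1/12.
At (u, v) = (0, 5): H = -1/12.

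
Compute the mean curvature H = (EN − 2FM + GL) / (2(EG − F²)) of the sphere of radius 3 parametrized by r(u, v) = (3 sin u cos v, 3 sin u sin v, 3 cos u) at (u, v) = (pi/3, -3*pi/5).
H = -1/3

With E = 9, F = 0, G = 9*sin(u)^2, L = -3*sin(u)/Abs(sin(u)), M = 0, N = -3*sin(u)^3/Abs(sin(u)), assemble
  H = (EN − 2FM + GL) / (2(EG − F²)) = -sin(u)/(3*Abs(sin(u))).
At (u, v) = (pi/3, -3*pi/5): H = -1/3.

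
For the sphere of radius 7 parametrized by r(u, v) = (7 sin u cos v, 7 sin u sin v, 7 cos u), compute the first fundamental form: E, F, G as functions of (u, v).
E = 49;  F = 0;  G = 49*sin(u)^2

Compute partials: r_u = (7*cos(u)*cos(v), 7*sin(v)*cos(u), -7*sin(u)), r_v = (-7*sin(u)*sin(v), 7*sin(u)*cos(v), 0). Then
  E = r_u · r_u = 49,
  F = r_u · r_v = 0,
  G = r_v · r_v = 49*sin(u)^2.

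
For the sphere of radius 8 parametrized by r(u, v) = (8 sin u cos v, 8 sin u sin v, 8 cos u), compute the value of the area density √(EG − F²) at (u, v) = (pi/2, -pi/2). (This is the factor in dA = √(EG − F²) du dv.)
√(EG − F²)|_{(pi/2, -pi/2)} = 64

E = 64, F = 0, G = 64*sin(u)^2, so EG − F² = 4096*sin(u)^2. Taking the positive square root: √(EG − F²) = 64*Abs(sin(u)). At (u, v) = (pi/2, -pi/2): 64.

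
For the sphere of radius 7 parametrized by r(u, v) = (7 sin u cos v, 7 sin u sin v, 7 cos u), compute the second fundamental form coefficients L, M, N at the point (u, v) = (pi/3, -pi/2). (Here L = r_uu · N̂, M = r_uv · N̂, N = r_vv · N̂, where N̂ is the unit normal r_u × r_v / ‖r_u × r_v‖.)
L = -7;  M = 0;  N = -21/4

Compute the unit normal N̂(u, v) = (sin(u)^2*cos(v)/Abs(sin(u)), sin(u)^2*sin(v)/Abs(sin(u)), sin(2*u)/(2*Abs(sin(u)))), and the second partials r_uu, r_uv, r_vv. Take dot products:
  L(u, v) = r_uu · N̂ = -7*sin(u)/Abs(sin(u)),
  M(u, v) = r_uv · N̂ = 0,
  N(u, v) = r_vv · N̂ = -7*sin(u)^3/Abs(sin(u)).
Evaluating at (u, v) = (pi/3, -pi/2):
  L = -7, M = 0, N = -21/4.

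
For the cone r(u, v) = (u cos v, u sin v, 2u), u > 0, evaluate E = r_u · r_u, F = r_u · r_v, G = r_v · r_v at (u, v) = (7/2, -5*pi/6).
E = 5;  F = 0;  G = 49/4

Partials: r_u = (cos(v), sin(v), 2), r_v = (-u*sin(v), u*cos(v), 0). As functions of (u, v):
  E = r_u · r_u = 5,
  F = r_u · r_v = 0,
  G = r_v · r_v = u^2.
Evaluating at (u, v) = (7/2, -5*pi/6): E = 5, F = 0, G = 49/4.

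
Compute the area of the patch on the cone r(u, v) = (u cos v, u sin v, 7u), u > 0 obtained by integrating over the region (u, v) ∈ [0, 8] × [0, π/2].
Area = 80*sqrt(2)*pi

Area = ∫∫ √(EG − F²) du dv with √(EG − F²) = 5*sqrt(2)*Abs(u). Integrating over [0, 8] × [0, π/2] gives 80*sqrt(2)*pi.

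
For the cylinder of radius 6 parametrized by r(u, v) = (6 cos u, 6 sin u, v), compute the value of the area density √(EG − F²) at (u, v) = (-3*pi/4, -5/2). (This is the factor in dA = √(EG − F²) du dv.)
√(EG − F²)|_{(-3*pi/4, -5/2)} = 6

E = 36, F = 0, G = 1, so EG − F² = 36. Taking the positive square root: √(EG − F²) = 6. At (u, v) = (-3*pi/4, -5/2): 6.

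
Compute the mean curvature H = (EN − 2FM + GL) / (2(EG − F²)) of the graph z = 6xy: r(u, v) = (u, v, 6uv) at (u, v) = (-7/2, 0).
H = 0

With E = 36*v^2 + 1, F = 36*u*v, G = 36*u^2 + 1, L = 0, M = 6/sqrt(36*u^2 + 36*v^2 + 1), N = 0, assemble
  H = (EN − 2FM + GL) / (2(EG − F²)) = -216*u*v/(36*u^2 + 36*v^2 + 1)^(3/2).
At (u, v) = (-7/2, 0): H = 0.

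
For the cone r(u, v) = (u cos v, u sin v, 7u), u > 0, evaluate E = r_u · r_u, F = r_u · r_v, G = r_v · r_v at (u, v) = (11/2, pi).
E = 50;  F = 0;  G = 121/4

Partials: r_u = (cos(v), sin(v), 7), r_v = (-u*sin(v), u*cos(v), 0). As functions of (u, v):
  E = r_u · r_u = 50,
  F = r_u · r_v = 0,
  G = r_v · r_v = u^2.
Evaluating at (u, v) = (11/2, pi): E = 50, F = 0, G = 121/4.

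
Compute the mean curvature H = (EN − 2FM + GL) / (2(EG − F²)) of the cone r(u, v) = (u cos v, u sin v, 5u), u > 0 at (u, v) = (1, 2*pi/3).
H = 5*sqrt(26)/52

With E = 26, F = 0, G = u^2, L = 0, M = 0, N = 5*sqrt(26)*u^2/(26*Abs(u)), assemble
  H = (EN − 2FM + GL) / (2(EG − F²)) = 5*sqrt(26)/(52*Abs(u)).
At (u, v) = (1, 2*pi/3): H = 5*sqrt(26)/52.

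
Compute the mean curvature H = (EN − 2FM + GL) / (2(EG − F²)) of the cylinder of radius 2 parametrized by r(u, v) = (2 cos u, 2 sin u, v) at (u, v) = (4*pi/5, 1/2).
H = -1/4

With E = 4, F = 0, G = 1, L = -2, M = 0, N = 0, assemble
  H = (EN − 2FM + GL) / (2(EG − F²)) = -1/4.
At (u, v) = (4*pi/5, 1/2): H = -1/4.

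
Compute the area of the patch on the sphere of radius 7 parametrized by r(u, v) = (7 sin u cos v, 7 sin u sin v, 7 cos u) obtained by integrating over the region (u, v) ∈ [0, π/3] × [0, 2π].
Area = 49*pi

Area = ∫∫ √(EG − F²) du dv with √(EG − F²) = 49*Abs(sin(u)). Integrating over [0, π/3] × [0, 2π] gives 49*pi.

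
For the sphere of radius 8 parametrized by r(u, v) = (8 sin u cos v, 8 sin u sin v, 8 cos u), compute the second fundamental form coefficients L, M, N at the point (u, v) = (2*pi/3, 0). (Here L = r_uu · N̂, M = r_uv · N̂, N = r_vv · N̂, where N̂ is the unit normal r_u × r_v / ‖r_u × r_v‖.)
L = -8;  M = 0;  N = -6

Compute the unit normal N̂(u, v) = (sin(u)^2*cos(v)/Abs(sin(u)), sin(u)^2*sin(v)/Abs(sin(u)), sin(2*u)/(2*Abs(sin(u)))), and the second partials r_uu, r_uv, r_vv. Take dot products:
  L(u, v) = r_uu · N̂ = -8*sin(u)/Abs(sin(u)),
  M(u, v) = r_uv · N̂ = 0,
  N(u, v) = r_vv · N̂ = -8*sin(u)^3/Abs(sin(u)).
Evaluating at (u, v) = (2*pi/3, 0):
  L = -8, M = 0, N = -6.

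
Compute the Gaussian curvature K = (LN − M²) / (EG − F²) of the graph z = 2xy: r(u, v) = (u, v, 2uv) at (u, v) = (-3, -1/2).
K = -1/361

Coefficients of the first fundamental form: E = 4*v^2 + 1, F = 4*u*v, G = 4*u^2 + 1.
Coefficients of the second fundamental form: L = 0, M = 2/sqrt(4*u^2 + 4*v^2 + 1), N = 0.
Assemble K = (LN − M²)/(EG − F²) = -4/(16*u^4 + 32*u^2*v^2 + 8*u^2 + 16*v^4 + 8*v^2 + 1). At (u, v) = (-3, -1/2): K = -1/361.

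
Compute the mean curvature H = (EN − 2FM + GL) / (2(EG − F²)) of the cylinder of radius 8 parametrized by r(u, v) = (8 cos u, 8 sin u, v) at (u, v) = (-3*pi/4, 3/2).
H = -1/16

With E = 64, F = 0, G = 1, L = -8, M = 0, N = 0, assemble
  H = (EN − 2FM + GL) / (2(EG − F²)) = -1/16.
At (u, v) = (-3*pi/4, 3/2): H = -1/16.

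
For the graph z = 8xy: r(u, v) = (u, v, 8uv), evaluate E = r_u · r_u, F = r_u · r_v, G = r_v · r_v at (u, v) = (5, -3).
E = 577;  F = -960;  G = 1601

Partials: r_u = (1, 0, 8*v), r_v = (0, 1, 8*u). As functions of (u, v):
  E = r_u · r_u = 64*v^2 + 1,
  F = r_u · r_v = 64*u*v,
  G = r_v · r_v = 64*u^2 + 1.
Evaluating at (u, v) = (5, -3): E = 577, F = -960, G = 1601.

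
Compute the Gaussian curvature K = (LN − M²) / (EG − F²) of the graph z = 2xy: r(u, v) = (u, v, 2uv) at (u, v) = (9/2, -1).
K = -1/1849

Coefficients of the first fundamental form: E = 4*v^2 + 1, F = 4*u*v, G = 4*u^2 + 1.
Coefficients of the second fundamental form: L = 0, M = 2/sqrt(4*u^2 + 4*v^2 + 1), N = 0.
Assemble K = (LN − M²)/(EG − F²) = -4/(16*u^4 + 32*u^2*v^2 + 8*u^2 + 16*v^4 + 8*v^2 + 1). At (u, v) = (9/2, -1): K = -1/1849.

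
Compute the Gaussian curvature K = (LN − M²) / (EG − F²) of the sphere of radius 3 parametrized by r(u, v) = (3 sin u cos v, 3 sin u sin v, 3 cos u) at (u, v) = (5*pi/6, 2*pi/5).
K = 1/9

Coefficients of the first fundamental form: E = 9, F = 0, G = 9*sin(u)^2.
Coefficients of the second fundamental form: L = -3*sin(u)/Abs(sin(u)), M = 0, N = -3*sin(u)^3/Abs(sin(u)).
Assemble K = (LN − M²)/(EG − F²) = 1/9. At (u, v) = (5*pi/6, 2*pi/5): K = 1/9.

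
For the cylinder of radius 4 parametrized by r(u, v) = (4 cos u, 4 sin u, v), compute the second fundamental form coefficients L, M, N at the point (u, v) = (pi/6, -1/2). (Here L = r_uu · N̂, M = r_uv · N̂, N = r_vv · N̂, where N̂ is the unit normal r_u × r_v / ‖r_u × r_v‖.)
L = -4;  M = 0;  N = 0

Compute the unit normal N̂(u, v) = (cos(u), sin(u), 0), and the second partials r_uu, r_uv, r_vv. Take dot products:
  L(u, v) = r_uu · N̂ = -4,
  M(u, v) = r_uv · N̂ = 0,
  N(u, v) = r_vv · N̂ = 0.
Evaluating at (u, v) = (pi/6, -1/2):
  L = -4, M = 0, N = 0.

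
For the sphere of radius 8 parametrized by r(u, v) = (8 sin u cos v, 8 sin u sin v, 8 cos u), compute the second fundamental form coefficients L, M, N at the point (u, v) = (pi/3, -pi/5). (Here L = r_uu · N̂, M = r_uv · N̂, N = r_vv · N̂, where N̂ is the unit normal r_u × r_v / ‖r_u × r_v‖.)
L = -8;  M = 0;  N = -6

Compute the unit normal N̂(u, v) = (sin(u)^2*cos(v)/Abs(sin(u)), sin(u)^2*sin(v)/Abs(sin(u)), sin(2*u)/(2*Abs(sin(u)))), and the second partials r_uu, r_uv, r_vv. Take dot products:
  L(u, v) = r_uu · N̂ = -8*sin(u)/Abs(sin(u)),
  M(u, v) = r_uv · N̂ = 0,
  N(u, v) = r_vv · N̂ = -8*sin(u)^3/Abs(sin(u)).
Evaluating at (u, v) = (pi/3, -pi/5):
  L = -8, M = 0, N = -6.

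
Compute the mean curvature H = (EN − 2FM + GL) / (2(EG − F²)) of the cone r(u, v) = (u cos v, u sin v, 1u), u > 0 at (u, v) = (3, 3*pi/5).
H = sqrt(2)/12

With E = 2, F = 0, G = u^2, L = 0, M = 0, N = sqrt(2)*u^2/(2*Abs(u)), assemble
  H = (EN − 2FM + GL) / (2(EG − F²)) = sqrt(2)/(4*Abs(u)).
At (u, v) = (3, 3*pi/5): H = sqrt(2)/12.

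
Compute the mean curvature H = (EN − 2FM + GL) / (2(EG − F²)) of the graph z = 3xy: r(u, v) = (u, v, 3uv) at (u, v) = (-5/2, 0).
H = 0

With E = 9*v^2 + 1, F = 9*u*v, G = 9*u^2 + 1, L = 0, M = 3/sqrt(9*u^2 + 9*v^2 + 1), N = 0, assemble
  H = (EN − 2FM + GL) / (2(EG − F²)) = -27*u*v/(9*u^2 + 9*v^2 + 1)^(3/2).
At (u, v) = (-5/2, 0): H = 0.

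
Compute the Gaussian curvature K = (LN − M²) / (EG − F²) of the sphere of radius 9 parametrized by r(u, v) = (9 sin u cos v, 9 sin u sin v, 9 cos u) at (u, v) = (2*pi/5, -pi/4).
K = 1/81

Coefficients of the first fundamental form: E = 81, F = 0, G = 81*sin(u)^2.
Coefficients of the second fundamental form: L = -9*sin(u)/Abs(sin(u)), M = 0, N = -9*sin(u)^3/Abs(sin(u)).
Assemble K = (LN − M²)/(EG − F²) = 1/81. At (u, v) = (2*pi/5, -pi/4): K = 1/81.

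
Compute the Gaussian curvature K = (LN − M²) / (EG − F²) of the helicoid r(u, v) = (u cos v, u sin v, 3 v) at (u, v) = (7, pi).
K = -9/3364

Coefficients of the first fundamental form: E = 1, F = 0, G = u^2 + 9.
Coefficients of the second fundamental form: L = 0, M = -3/sqrt(u^2 + 9), N = 0.
Assemble K = (LN − M²)/(EG − F²) = -9/(u^2 + 9)^2. At (u, v) = (7, pi): K = -9/3364.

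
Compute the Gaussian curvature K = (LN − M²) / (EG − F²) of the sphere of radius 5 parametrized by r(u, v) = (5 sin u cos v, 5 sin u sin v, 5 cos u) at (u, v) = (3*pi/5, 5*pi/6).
K = 1/25

Coefficients of the first fundamental form: E = 25, F = 0, G = 25*sin(u)^2.
Coefficients of the second fundamental form: L = -5*sin(u)/Abs(sin(u)), M = 0, N = -5*sin(u)^3/Abs(sin(u)).
Assemble K = (LN − M²)/(EG − F²) = 1/25. At (u, v) = (3*pi/5, 5*pi/6): K = 1/25.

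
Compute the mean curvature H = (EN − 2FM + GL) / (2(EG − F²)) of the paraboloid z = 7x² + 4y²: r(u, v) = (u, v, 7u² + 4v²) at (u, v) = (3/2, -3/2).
H = 2783*sqrt(586)/343396

With E = 196*u^2 + 1, F = 112*u*v, G = 64*v^2 + 1, L = 14/sqrt(196*u^2 + 64*v^2 + 1), M = 0, N = 8/sqrt(196*u^2 + 64*v^2 + 1), assemble
  H = (EN − 2FM + GL) / (2(EG − F²)) = (784*u^2 + 448*v^2 + 11)/(196*u^2 + 64*v^2 + 1)^(3/2).
At (u, v) = (3/2, -3/2): H = 2783*sqrt(586)/343396.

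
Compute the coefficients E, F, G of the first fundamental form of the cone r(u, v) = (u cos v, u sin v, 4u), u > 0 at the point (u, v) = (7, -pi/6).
E = 17;  F = 0;  G = 49

Partials: r_u = (cos(v), sin(v), 4), r_v = (-u*sin(v), u*cos(v), 0). As functions of (u, v):
  E = r_u · r_u = 17,
  F = r_u · r_v = 0,
  G = r_v · r_v = u^2.
Evaluating at (u, v) = (7, -pi/6): E = 17, F = 0, G = 49.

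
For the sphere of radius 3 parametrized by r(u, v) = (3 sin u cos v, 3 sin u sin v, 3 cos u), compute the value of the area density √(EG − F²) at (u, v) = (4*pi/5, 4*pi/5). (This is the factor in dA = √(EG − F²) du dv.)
√(EG − F²)|_{(4*pi/5, 4*pi/5)} = 9*sqrt(10 - 2*sqrt(5))/4

E = 9, F = 0, G = 9*sin(u)^2, so EG − F² = 81*sin(u)^2. Taking the positive square root: √(EG − F²) = 9*Abs(sin(u)). At (u, v) = (4*pi/5, 4*pi/5): 9*sqrt(10 - 2*sqrt(5))/4.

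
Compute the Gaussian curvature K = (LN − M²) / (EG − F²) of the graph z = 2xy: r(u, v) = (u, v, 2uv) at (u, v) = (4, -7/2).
K = -1/3249

Coefficients of the first fundamental form: E = 4*v^2 + 1, F = 4*u*v, G = 4*u^2 + 1.
Coefficients of the second fundamental form: L = 0, M = 2/sqrt(4*u^2 + 4*v^2 + 1), N = 0.
Assemble K = (LN − M²)/(EG − F²) = -4/(16*u^4 + 32*u^2*v^2 + 8*u^2 + 16*v^4 + 8*v^2 + 1). At (u, v) = (4, -7/2): K = -1/3249.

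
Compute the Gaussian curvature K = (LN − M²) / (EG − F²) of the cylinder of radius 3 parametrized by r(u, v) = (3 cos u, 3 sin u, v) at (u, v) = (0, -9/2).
K = 0

Coefficients of the first fundamental form: E = 9, F = 0, G = 1.
Coefficients of the second fundamental form: L = -3, M = 0, N = 0.
Assemble K = (LN − M²)/(EG − F²) = 0. At (u, v) = (0, -9/2): K = 0.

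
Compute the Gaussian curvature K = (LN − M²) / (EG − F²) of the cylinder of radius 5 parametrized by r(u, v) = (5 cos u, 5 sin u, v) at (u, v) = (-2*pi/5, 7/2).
K = 0

Coefficients of the first fundamental form: E = 25, F = 0, G = 1.
Coefficients of the second fundamental form: L = -5, M = 0, N = 0.
Assemble K = (LN − M²)/(EG − F²) = 0. At (u, v) = (-2*pi/5, 7/2): K = 0.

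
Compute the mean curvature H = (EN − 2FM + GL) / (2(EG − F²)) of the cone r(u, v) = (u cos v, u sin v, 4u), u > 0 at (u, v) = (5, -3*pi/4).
H = 2*sqrt(17)/85

With E = 17, F = 0, G = u^2, L = 0, M = 0, N = 4*sqrt(17)*u^2/(17*Abs(u)), assemble
  H = (EN − 2FM + GL) / (2(EG − F²)) = 2*sqrt(17)/(17*Abs(u)).
At (u, v) = (5, -3*pi/4): H = 2*sqrt(17)/85.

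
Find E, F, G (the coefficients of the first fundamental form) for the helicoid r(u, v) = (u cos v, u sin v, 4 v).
E = 1;  F = 0;  G = u^2 + 16

Compute partials: r_u = (cos(v), sin(v), 0), r_v = (-u*sin(v), u*cos(v), 4). Then
  E = r_u · r_u = 1,
  F = r_u · r_v = 0,
  G = r_v · r_v = u^2 + 16.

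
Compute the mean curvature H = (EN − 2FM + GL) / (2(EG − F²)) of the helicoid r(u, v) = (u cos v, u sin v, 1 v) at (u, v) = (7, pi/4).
H = 0

With E = 1, F = 0, G = u^2 + 1, L = 0, M = -1/sqrt(u^2 + 1), N = 0, assemble
  H = (EN − 2FM + GL) / (2(EG − F²)) = 0.
At (u, v) = (7, pi/4): H = 0.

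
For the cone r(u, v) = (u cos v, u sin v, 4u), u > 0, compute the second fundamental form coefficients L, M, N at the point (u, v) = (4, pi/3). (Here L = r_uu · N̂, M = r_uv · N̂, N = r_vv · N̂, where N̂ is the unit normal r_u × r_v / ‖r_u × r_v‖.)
L = 0;  M = 0;  N = 16*sqrt(17)/17

Compute the unit normal N̂(u, v) = (-4*sqrt(17)*u*cos(v)/(17*Abs(u)), -4*sqrt(17)*u*sin(v)/(17*Abs(u)), sqrt(17)*u/(17*Abs(u))), and the second partials r_uu, r_uv, r_vv. Take dot products:
  L(u, v) = r_uu · N̂ = 0,
  M(u, v) = r_uv · N̂ = 0,
  N(u, v) = r_vv · N̂ = 4*sqrt(17)*u^2/(17*Abs(u)).
Evaluating at (u, v) = (4, pi/3):
  L = 0, M = 0, N = 16*sqrt(17)/17.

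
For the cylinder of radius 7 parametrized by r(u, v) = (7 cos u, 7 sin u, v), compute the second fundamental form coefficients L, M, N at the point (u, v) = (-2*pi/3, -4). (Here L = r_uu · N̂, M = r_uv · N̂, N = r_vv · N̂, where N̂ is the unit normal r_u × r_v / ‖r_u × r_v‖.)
L = -7;  M = 0;  N = 0

Compute the unit normal N̂(u, v) = (cos(u), sin(u), 0), and the second partials r_uu, r_uv, r_vv. Take dot products:
  L(u, v) = r_uu · N̂ = -7,
  M(u, v) = r_uv · N̂ = 0,
  N(u, v) = r_vv · N̂ = 0.
Evaluating at (u, v) = (-2*pi/3, -4):
  L = -7, M = 0, N = 0.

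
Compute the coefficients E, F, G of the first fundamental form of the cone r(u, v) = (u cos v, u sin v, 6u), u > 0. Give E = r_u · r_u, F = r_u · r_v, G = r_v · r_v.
E = 37;  F = 0;  G = u^2

Compute partials: r_u = (cos(v), sin(v), 6), r_v = (-u*sin(v), u*cos(v), 0). Then
  E = r_u · r_u = 37,
  F = r_u · r_v = 0,
  G = r_v · r_v = u^2.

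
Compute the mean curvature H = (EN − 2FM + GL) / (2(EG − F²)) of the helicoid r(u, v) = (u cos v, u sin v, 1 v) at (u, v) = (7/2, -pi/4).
H = 0

With E = 1, F = 0, G = u^2 + 1, L = 0, M = -1/sqrt(u^2 + 1), N = 0, assemble
  H = (EN − 2FM + GL) / (2(EG − F²)) = 0.
At (u, v) = (7/2, -pi/4): H = 0.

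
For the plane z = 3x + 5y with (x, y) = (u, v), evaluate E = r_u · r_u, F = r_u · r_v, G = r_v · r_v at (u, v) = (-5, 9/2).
E = 10;  F = 15;  G = 26

Partials: r_u = (1, 0, 3), r_v = (0, 1, 5). As functions of (u, v):
  E = r_u · r_u = 10,
  F = r_u · r_v = 15,
  G = r_v · r_v = 26.
Evaluating at (u, v) = (-5, 9/2): E = 10, F = 15, G = 26.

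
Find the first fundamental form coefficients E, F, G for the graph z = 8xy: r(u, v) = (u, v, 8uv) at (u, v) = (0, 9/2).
E = 1297;  F = 0;  G = 1

Partials: r_u = (1, 0, 8*v), r_v = (0, 1, 8*u). As functions of (u, v):
  E = r_u · r_u = 64*v^2 + 1,
  F = r_u · r_v = 64*u*v,
  G = r_v · r_v = 64*u^2 + 1.
Evaluating at (u, v) = (0, 9/2): E = 1297, F = 0, G = 1.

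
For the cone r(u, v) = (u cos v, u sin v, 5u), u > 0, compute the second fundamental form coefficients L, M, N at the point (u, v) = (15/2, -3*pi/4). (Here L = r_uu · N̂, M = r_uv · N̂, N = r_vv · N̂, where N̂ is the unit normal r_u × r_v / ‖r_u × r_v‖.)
L = 0;  M = 0;  N = 75*sqrt(26)/52

Compute the unit normal N̂(u, v) = (-5*sqrt(26)*u*cos(v)/(26*Abs(u)), -5*sqrt(26)*u*sin(v)/(26*Abs(u)), sqrt(26)*u/(26*Abs(u))), and the second partials r_uu, r_uv, r_vv. Take dot products:
  L(u, v) = r_uu · N̂ = 0,
  M(u, v) = r_uv · N̂ = 0,
  N(u, v) = r_vv · N̂ = 5*sqrt(26)*u^2/(26*Abs(u)).
Evaluating at (u, v) = (15/2, -3*pi/4):
  L = 0, M = 0, N = 75*sqrt(26)/52.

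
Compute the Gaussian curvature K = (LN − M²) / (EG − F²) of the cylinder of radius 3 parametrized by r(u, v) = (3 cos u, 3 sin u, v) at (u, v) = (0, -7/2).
K = 0

Coefficients of the first fundamental form: E = 9, F = 0, G = 1.
Coefficients of the second fundamental form: L = -3, M = 0, N = 0.
Assemble K = (LN − M²)/(EG − F²) = 0. At (u, v) = (0, -7/2): K = 0.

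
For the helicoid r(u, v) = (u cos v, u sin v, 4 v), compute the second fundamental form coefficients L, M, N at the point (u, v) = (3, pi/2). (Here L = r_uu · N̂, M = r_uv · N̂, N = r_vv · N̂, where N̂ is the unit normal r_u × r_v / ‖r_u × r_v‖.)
L = 0;  M = -4/5;  N = 0

Compute the unit normal N̂(u, v) = (4*sin(v)/sqrt(u^2 + 16), -4*cos(v)/sqrt(u^2 + 16), u/sqrt(u^2 + 16)), and the second partials r_uu, r_uv, r_vv. Take dot products:
  L(u, v) = r_uu · N̂ = 0,
  M(u, v) = r_uv · N̂ = -4/sqrt(u^2 + 16),
  N(u, v) = r_vv · N̂ = 0.
Evaluating at (u, v) = (3, pi/2):
  L = 0, M = -4/5, N = 0.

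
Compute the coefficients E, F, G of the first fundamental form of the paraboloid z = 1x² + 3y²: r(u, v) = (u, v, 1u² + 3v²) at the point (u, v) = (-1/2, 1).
E = 2;  F = -6;  G = 37

Partials: r_u = (1, 0, 2*u), r_v = (0, 1, 6*v). As functions of (u, v):
  E = r_u · r_u = 4*u^2 + 1,
  F = r_u · r_v = 12*u*v,
  G = r_v · r_v = 36*v^2 + 1.
Evaluating at (u, v) = (-1/2, 1): E = 2, F = -6, G = 37.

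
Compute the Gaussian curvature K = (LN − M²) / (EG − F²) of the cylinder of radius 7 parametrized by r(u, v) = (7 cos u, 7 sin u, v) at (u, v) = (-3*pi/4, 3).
K = 0

Coefficients of the first fundamental form: E = 49, F = 0, G = 1.
Coefficients of the second fundamental form: L = -7, M = 0, N = 0.
Assemble K = (LN − M²)/(EG − F²) = 0. At (u, v) = (-3*pi/4, 3): K = 0.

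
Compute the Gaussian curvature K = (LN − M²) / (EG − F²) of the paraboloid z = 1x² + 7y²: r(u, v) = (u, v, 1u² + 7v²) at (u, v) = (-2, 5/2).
K = 7/385641

Coefficients of the first fundamental form: E = 4*u^2 + 1, F = 28*u*v, G = 196*v^2 + 1.
Coefficients of the second fundamental form: L = 2/sqrt(4*u^2 + 196*v^2 + 1), M = 0, N = 14/sqrt(4*u^2 + 196*v^2 + 1).
Assemble K = (LN − M²)/(EG − F²) = 28/(16*u^4 + 1568*u^2*v^2 + 8*u^2 + 38416*v^4 + 392*v^2 + 1). At (u, v) = (-2, 5/2): K = 7/385641.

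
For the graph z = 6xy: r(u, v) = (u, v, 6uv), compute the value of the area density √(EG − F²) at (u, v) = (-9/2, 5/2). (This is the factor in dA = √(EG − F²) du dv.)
√(EG − F²)|_{(-9/2, 5/2)} = sqrt(955)

E = 36*v^2 + 1, F = 36*u*v, G = 36*u^2 + 1, so EG − F² = 36*u^2 + 36*v^2 + 1. Taking the positive square root: √(EG − F²) = sqrt(36*u^2 + 36*v^2 + 1). At (u, v) = (-9/2, 5/2): sqrt(955).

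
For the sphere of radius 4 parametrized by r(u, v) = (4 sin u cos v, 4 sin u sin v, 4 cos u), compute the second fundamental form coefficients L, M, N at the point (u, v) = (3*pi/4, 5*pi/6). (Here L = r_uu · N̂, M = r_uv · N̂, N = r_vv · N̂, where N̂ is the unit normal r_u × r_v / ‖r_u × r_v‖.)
L = -4;  M = 0;  N = -2

Compute the unit normal N̂(u, v) = (sin(u)^2*cos(v)/Abs(sin(u)), sin(u)^2*sin(v)/Abs(sin(u)), sin(2*u)/(2*Abs(sin(u)))), and the second partials r_uu, r_uv, r_vv. Take dot products:
  L(u, v) = r_uu · N̂ = -4*sin(u)/Abs(sin(u)),
  M(u, v) = r_uv · N̂ = 0,
  N(u, v) = r_vv · N̂ = -4*sin(u)^3/Abs(sin(u)).
Evaluating at (u, v) = (3*pi/4, 5*pi/6):
  L = -4, M = 0, N = -2.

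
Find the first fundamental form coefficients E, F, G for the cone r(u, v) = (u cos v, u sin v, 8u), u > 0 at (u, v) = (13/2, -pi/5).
E = 65;  F = 0;  G = 169/4

Partials: r_u = (cos(v), sin(v), 8), r_v = (-u*sin(v), u*cos(v), 0). As functions of (u, v):
  E = r_u · r_u = 65,
  F = r_u · r_v = 0,
  G = r_v · r_v = u^2.
Evaluating at (u, v) = (13/2, -pi/5): E = 65, F = 0, G = 169/4.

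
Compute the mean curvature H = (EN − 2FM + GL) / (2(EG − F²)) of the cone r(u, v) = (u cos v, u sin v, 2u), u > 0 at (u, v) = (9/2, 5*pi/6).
H = 2*sqrt(5)/45

With E = 5, F = 0, G = u^2, L = 0, M = 0, N = 2*sqrt(5)*u^2/(5*Abs(u)), assemble
  H = (EN − 2FM + GL) / (2(EG − F²)) = sqrt(5)/(5*Abs(u)).
At (u, v) = (9/2, 5*pi/6): H = 2*sqrt(5)/45.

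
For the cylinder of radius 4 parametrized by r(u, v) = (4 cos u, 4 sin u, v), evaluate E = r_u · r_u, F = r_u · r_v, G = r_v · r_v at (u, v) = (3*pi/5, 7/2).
E = 16;  F = 0;  G = 1

Partials: r_u = (-4*sin(u), 4*cos(u), 0), r_v = (0, 0, 1). As functions of (u, v):
  E = r_u · r_u = 16,
  F = r_u · r_v = 0,
  G = r_v · r_v = 1.
Evaluating at (u, v) = (3*pi/5, 7/2): E = 16, F = 0, G = 1.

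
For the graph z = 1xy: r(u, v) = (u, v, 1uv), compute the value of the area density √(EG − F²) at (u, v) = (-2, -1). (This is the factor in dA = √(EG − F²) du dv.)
√(EG − F²)|_{(-2, -1)} = sqrt(6)

E = v^2 + 1, F = u*v, G = u^2 + 1, so EG − F² = u^2 + v^2 + 1. Taking the positive square root: √(EG − F²) = sqrt(u^2 + v^2 + 1). At (u, v) = (-2, -1): sqrt(6).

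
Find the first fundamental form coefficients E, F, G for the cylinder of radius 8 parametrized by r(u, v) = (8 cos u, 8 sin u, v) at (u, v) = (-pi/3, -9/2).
E = 64;  F = 0;  G = 1

Partials: r_u = (-8*sin(u), 8*cos(u), 0), r_v = (0, 0, 1). As functions of (u, v):
  E = r_u · r_u = 64,
  F = r_u · r_v = 0,
  G = r_v · r_v = 1.
Evaluating at (u, v) = (-pi/3, -9/2): E = 64, F = 0, G = 1.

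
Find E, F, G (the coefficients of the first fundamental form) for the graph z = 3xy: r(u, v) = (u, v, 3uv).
E = 9*v^2 + 1;  F = 9*u*v;  G = 9*u^2 + 1

Compute partials: r_u = (1, 0, 3*v), r_v = (0, 1, 3*u). Then
  E = r_u · r_u = 9*v^2 + 1,
  F = r_u · r_v = 9*u*v,
  G = r_v · r_v = 9*u^2 + 1.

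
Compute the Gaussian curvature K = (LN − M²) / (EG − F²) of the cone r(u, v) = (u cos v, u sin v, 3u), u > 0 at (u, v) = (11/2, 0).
K = 0

Coefficients of the first fundamental form: E = 10, F = 0, G = u^2.
Coefficients of the second fundamental form: L = 0, M = 0, N = 3*sqrt(10)*u^2/(10*Abs(u)).
Assemble K = (LN − M²)/(EG − F²) = 0. At (u, v) = (11/2, 0): K = 0.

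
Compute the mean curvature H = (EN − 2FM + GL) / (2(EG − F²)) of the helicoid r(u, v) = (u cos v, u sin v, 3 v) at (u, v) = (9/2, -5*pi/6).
H = 0

With E = 1, F = 0, G = u^2 + 9, L = 0, M = -3/sqrt(u^2 + 9), N = 0, assemble
  H = (EN − 2FM + GL) / (2(EG − F²)) = 0.
At (u, v) = (9/2, -5*pi/6): H = 0.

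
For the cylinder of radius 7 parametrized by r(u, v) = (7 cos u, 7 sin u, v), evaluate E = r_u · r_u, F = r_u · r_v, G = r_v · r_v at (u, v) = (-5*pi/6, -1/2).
E = 49;  F = 0;  G = 1

Partials: r_u = (-7*sin(u), 7*cos(u), 0), r_v = (0, 0, 1). As functions of (u, v):
  E = r_u · r_u = 49,
  F = r_u · r_v = 0,
  G = r_v · r_v = 1.
Evaluating at (u, v) = (-5*pi/6, -1/2): E = 49, F = 0, G = 1.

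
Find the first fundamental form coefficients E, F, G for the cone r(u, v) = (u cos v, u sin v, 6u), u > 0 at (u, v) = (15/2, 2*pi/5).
E = 37;  F = 0;  G = 225/4

Partials: r_u = (cos(v), sin(v), 6), r_v = (-u*sin(v), u*cos(v), 0). As functions of (u, v):
  E = r_u · r_u = 37,
  F = r_u · r_v = 0,
  G = r_v · r_v = u^2.
Evaluating at (u, v) = (15/2, 2*pi/5): E = 37, F = 0, G = 225/4.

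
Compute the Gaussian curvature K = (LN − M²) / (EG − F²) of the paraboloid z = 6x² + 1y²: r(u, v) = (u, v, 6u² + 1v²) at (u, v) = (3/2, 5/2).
K = 6/30625

Coefficients of the first fundamental form: E = 144*u^2 + 1, F = 24*u*v, G = 4*v^2 + 1.
Coefficients of the second fundamental form: L = 12/sqrt(144*u^2 + 4*v^2 + 1), M = 0, N = 2/sqrt(144*u^2 + 4*v^2 + 1).
Assemble K = (LN − M²)/(EG − F²) = 24/(20736*u^4 + 1152*u^2*v^2 + 288*u^2 + 16*v^4 + 8*v^2 + 1). At (u, v) = (3/2, 5/2): K = 6/30625.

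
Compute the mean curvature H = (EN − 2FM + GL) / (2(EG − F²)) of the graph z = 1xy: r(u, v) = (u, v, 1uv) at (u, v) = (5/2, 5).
H = -100*sqrt(129)/16641

With E = v^2 + 1, F = u*v, G = u^2 + 1, L = 0, M = 1/sqrt(u^2 + v^2 + 1), N = 0, assemble
  H = (EN − 2FM + GL) / (2(EG − F²)) = -u*v/(u^2 + v^2 + 1)^(3/2).
At (u, v) = (5/2, 5): H = -100*sqrt(129)/16641.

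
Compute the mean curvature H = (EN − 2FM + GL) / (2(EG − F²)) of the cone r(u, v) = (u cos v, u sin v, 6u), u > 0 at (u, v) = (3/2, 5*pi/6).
H = 2*sqrt(37)/37

With E = 37, F = 0, G = u^2, L = 0, M = 0, N = 6*sqrt(37)*u^2/(37*Abs(u)), assemble
  H = (EN − 2FM + GL) / (2(EG − F²)) = 3*sqrt(37)/(37*Abs(u)).
At (u, v) = (3/2, 5*pi/6): H = 2*sqrt(37)/37.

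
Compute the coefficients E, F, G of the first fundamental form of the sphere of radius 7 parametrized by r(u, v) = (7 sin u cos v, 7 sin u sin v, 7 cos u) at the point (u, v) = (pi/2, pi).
E = 49;  F = 0;  G = 49

Partials: r_u = (7*cos(u)*cos(v), 7*sin(v)*cos(u), -7*sin(u)), r_v = (-7*sin(u)*sin(v), 7*sin(u)*cos(v), 0). As functions of (u, v):
  E = r_u · r_u = 49,
  F = r_u · r_v = 0,
  G = r_v · r_v = 49*sin(u)^2.
Evaluating at (u, v) = (pi/2, pi): E = 49, F = 0, G = 49.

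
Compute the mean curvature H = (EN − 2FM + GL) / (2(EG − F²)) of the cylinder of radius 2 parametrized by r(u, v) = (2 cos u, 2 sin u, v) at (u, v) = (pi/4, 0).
H = -1/4

With E = 4, F = 0, G = 1, L = -2, M = 0, N = 0, assemble
  H = (EN − 2FM + GL) / (2(EG − F²)) = -1/4.
At (u, v) = (pi/4, 0): H = -1/4.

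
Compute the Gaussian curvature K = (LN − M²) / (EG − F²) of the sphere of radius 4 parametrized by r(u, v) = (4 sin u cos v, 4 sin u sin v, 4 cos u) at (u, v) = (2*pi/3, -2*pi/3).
K = 1/16

Coefficients of the first fundamental form: E = 16, F = 0, G = 16*sin(u)^2.
Coefficients of the second fundamental form: L = -4*sin(u)/Abs(sin(u)), M = 0, N = -4*sin(u)^3/Abs(sin(u)).
Assemble K = (LN − M²)/(EG − F²) = 1/16. At (u, v) = (2*pi/3, -2*pi/3): K = 1/16.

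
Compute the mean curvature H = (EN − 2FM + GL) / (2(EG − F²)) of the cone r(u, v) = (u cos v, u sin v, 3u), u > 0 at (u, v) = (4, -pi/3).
H = 3*sqrt(10)/80

With E = 10, F = 0, G = u^2, L = 0, M = 0, N = 3*sqrt(10)*u^2/(10*Abs(u)), assemble
  H = (EN − 2FM + GL) / (2(EG − F²)) = 3*sqrt(10)/(20*Abs(u)).
At (u, v) = (4, -pi/3): H = 3*sqrt(10)/80.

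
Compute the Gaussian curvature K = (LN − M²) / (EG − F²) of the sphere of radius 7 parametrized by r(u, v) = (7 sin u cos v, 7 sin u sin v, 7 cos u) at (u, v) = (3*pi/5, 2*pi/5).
K = 1/49

Coefficients of the first fundamental form: E = 49, F = 0, G = 49*sin(u)^2.
Coefficients of the second fundamental form: L = -7*sin(u)/Abs(sin(u)), M = 0, N = -7*sin(u)^3/Abs(sin(u)).
Assemble K = (LN − M²)/(EG − F²) = 1/49. At (u, v) = (3*pi/5, 2*pi/5): K = 1/49.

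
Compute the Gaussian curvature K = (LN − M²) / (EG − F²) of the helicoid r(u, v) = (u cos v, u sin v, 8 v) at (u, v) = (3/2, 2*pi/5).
K = -1024/70225

Coefficients of the first fundamental form: E = 1, F = 0, G = u^2 + 64.
Coefficients of the second fundamental form: L = 0, M = -8/sqrt(u^2 + 64), N = 0.
Assemble K = (LN − M²)/(EG − F²) = -64/(u^2 + 64)^2. At (u, v) = (3/2, 2*pi/5): K = -1024/70225.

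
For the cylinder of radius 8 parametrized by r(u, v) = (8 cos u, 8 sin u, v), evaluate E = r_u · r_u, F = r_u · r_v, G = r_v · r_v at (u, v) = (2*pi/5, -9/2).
E = 64;  F = 0;  G = 1

Partials: r_u = (-8*sin(u), 8*cos(u), 0), r_v = (0, 0, 1). As functions of (u, v):
  E = r_u · r_u = 64,
  F = r_u · r_v = 0,
  G = r_v · r_v = 1.
Evaluating at (u, v) = (2*pi/5, -9/2): E = 64, F = 0, G = 1.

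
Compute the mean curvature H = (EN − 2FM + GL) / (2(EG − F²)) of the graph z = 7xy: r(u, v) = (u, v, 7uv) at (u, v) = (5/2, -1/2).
H = 1715*sqrt(142)/272214

With E = 49*v^2 + 1, F = 49*u*v, G = 49*u^2 + 1, L = 0, M = 7/sqrt(49*u^2 + 49*v^2 + 1), N = 0, assemble
  H = (EN − 2FM + GL) / (2(EG − F²)) = -343*u*v/(49*u^2 + 49*v^2 + 1)^(3/2).
At (u, v) = (5/2, -1/2): H = 1715*sqrt(142)/272214.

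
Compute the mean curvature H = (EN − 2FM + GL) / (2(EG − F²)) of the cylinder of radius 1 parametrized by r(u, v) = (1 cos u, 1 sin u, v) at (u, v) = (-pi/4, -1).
H = -1/2

With E = 1, F = 0, G = 1, L = -1, M = 0, N = 0, assemble
  H = (EN − 2FM + GL) / (2(EG − F²)) = -1/2.
At (u, v) = (-pi/4, -1): H = -1/2.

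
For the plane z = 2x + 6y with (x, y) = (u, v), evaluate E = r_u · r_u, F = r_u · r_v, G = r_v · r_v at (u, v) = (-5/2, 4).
E = 5;  F = 12;  G = 37

Partials: r_u = (1, 0, 2), r_v = (0, 1, 6). As functions of (u, v):
  E = r_u · r_u = 5,
  F = r_u · r_v = 12,
  G = r_v · r_v = 37.
Evaluating at (u, v) = (-5/2, 4): E = 5, F = 12, G = 37.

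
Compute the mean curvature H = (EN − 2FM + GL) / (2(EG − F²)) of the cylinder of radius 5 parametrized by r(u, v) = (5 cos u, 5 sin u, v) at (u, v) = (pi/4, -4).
H = -1/10

With E = 25, F = 0, G = 1, L = -5, M = 0, N = 0, assemble
  H = (EN − 2FM + GL) / (2(EG − F²)) = -1/10.
At (u, v) = (pi/4, -4): H = -1/10.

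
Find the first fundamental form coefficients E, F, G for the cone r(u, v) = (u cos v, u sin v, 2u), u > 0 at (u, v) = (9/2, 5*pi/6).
E = 5;  F = 0;  G = 81/4

Partials: r_u = (cos(v), sin(v), 2), r_v = (-u*sin(v), u*cos(v), 0). As functions of (u, v):
  E = r_u · r_u = 5,
  F = r_u · r_v = 0,
  G = r_v · r_v = u^2.
Evaluating at (u, v) = (9/2, 5*pi/6): E = 5, F = 0, G = 81/4.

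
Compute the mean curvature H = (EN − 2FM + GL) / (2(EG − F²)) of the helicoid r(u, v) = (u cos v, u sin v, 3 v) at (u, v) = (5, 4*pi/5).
H = 0

With E = 1, F = 0, G = u^2 + 9, L = 0, M = -3/sqrt(u^2 + 9), N = 0, assemble
  H = (EN − 2FM + GL) / (2(EG − F²)) = 0.
At (u, v) = (5, 4*pi/5): H = 0.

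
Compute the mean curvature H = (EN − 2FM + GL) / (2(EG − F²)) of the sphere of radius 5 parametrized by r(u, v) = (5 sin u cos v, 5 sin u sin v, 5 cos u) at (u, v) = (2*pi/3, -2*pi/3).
H = -1/5

With E = 25, F = 0, G = 25*sin(u)^2, L = -5*sin(u)/Abs(sin(u)), M = 0, N = -5*sin(u)^3/Abs(sin(u)), assemble
  H = (EN − 2FM + GL) / (2(EG − F²)) = -sin(u)/(5*Abs(sin(u))).
At (u, v) = (2*pi/3, -2*pi/3): H = -1/5.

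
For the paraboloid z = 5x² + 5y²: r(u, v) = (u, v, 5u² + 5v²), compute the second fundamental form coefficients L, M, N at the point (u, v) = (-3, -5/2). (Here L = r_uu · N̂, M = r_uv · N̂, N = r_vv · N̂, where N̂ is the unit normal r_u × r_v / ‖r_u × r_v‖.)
L = 5*sqrt(1526)/763;  M = 0;  N = 5*sqrt(1526)/763

Compute the unit normal N̂(u, v) = (-10*u/sqrt(100*u^2 + 100*v^2 + 1), -10*v/sqrt(100*u^2 + 100*v^2 + 1), 1/sqrt(100*u^2 + 100*v^2 + 1)), and the second partials r_uu, r_uv, r_vv. Take dot products:
  L(u, v) = r_uu · N̂ = 10/sqrt(100*u^2 + 100*v^2 + 1),
  M(u, v) = r_uv · N̂ = 0,
  N(u, v) = r_vv · N̂ = 10/sqrt(100*u^2 + 100*v^2 + 1).
Evaluating at (u, v) = (-3, -5/2):
  L = 5*sqrt(1526)/763, M = 0, N = 5*sqrt(1526)/763.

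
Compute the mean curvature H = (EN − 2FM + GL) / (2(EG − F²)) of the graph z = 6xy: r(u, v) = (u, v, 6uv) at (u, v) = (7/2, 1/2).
H = -378*sqrt(451)/203401

With E = 36*v^2 + 1, F = 36*u*v, G = 36*u^2 + 1, L = 0, M = 6/sqrt(36*u^2 + 36*v^2 + 1), N = 0, assemble
  H = (EN − 2FM + GL) / (2(EG − F²)) = -216*u*v/(36*u^2 + 36*v^2 + 1)^(3/2).
At (u, v) = (7/2, 1/2): H = -378*sqrt(451)/203401.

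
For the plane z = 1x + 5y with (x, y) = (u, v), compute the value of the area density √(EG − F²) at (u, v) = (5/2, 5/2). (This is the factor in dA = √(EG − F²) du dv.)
√(EG − F²)|_{(5/2, 5/2)} = 3*sqrt(3)

E = 2, F = 5, G = 26, so EG − F² = 27. Taking the positive square root: √(EG − F²) = 3*sqrt(3). At (u, v) = (5/2, 5/2): 3*sqrt(3).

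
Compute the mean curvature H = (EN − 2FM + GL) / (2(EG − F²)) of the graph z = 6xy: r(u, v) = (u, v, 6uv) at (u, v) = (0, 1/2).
H = 0

With E = 36*v^2 + 1, F = 36*u*v, G = 36*u^2 + 1, L = 0, M = 6/sqrt(36*u^2 + 36*v^2 + 1), N = 0, assemble
  H = (EN − 2FM + GL) / (2(EG − F²)) = -216*u*v/(36*u^2 + 36*v^2 + 1)^(3/2).
At (u, v) = (0, 1/2): H = 0.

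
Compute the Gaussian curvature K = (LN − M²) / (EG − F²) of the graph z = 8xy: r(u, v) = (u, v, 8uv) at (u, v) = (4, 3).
K = -64/2563201

Coefficients of the first fundamental form: E = 64*v^2 + 1, F = 64*u*v, G = 64*u^2 + 1.
Coefficients of the second fundamental form: L = 0, M = 8/sqrt(64*u^2 + 64*v^2 + 1), N = 0.
Assemble K = (LN − M²)/(EG − F²) = -64/(4096*u^4 + 8192*u^2*v^2 + 128*u^2 + 4096*v^4 + 128*v^2 + 1). At (u, v) = (4, 3): K = -64/2563201.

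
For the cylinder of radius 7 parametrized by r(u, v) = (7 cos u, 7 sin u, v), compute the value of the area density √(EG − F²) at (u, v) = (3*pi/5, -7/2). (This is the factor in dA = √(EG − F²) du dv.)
√(EG − F²)|_{(3*pi/5, -7/2)} = 7

E = 49, F = 0, G = 1, so EG − F² = 49. Taking the positive square root: √(EG − F²) = 7. At (u, v) = (3*pi/5, -7/2): 7.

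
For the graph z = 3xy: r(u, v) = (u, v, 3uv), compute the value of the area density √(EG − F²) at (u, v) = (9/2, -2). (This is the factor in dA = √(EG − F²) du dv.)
√(EG − F²)|_{(9/2, -2)} = sqrt(877)/2

E = 9*v^2 + 1, F = 9*u*v, G = 9*u^2 + 1, so EG − F² = 9*u^2 + 9*v^2 + 1. Taking the positive square root: √(EG − F²) = sqrt(9*u^2 + 9*v^2 + 1). At (u, v) = (9/2, -2): sqrt(877)/2.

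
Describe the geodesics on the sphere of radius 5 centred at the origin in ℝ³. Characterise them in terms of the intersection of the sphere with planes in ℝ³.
Geodesics on the sphere of radius 5 are great circles — circles of radius 5 obtained as the intersection of the sphere with planes through the origin (the centre of the sphere).

A curve α(t) of nonzero constant speed on the sphere of radius 5 is a geodesic iff its acceleration α̈ is everywhere normal to the surface, i.e. parallel to the radial vector α(t). Then d/dt(α × α̇) = α̇ × α̇ + α × α̈ = 0, so α × α̇ is a constant vector n ≠ 0 and α(t) · n = 0 for all t: α lies in the plane through the origin with normal n. The intersection of that plane with the sphere is a circle of radius 5 (a great circle). Conversely, a great circle traversed at constant speed has centripetal acceleration pointing at the origin, hence normal to the sphere, so every great circle is a geodesic.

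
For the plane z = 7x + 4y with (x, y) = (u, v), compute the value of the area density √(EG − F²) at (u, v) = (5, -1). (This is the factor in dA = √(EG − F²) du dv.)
√(EG − F²)|_{(5, -1)} = sqrt(66)

E = 50, F = 28, G = 17, so EG − F² = 66. Taking the positive square root: √(EG − F²) = sqrt(66). At (u, v) = (5, -1): sqrt(66).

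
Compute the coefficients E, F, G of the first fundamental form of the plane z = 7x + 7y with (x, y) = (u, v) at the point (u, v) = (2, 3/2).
E = 50;  F = 49;  G = 50

Partials: r_u = (1, 0, 7), r_v = (0, 1, 7). As functions of (u, v):
  E = r_u · r_u = 50,
  F = r_u · r_v = 49,
  G = r_v · r_v = 50.
Evaluating at (u, v) = (2, 3/2): E = 50, F = 49, G = 50.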